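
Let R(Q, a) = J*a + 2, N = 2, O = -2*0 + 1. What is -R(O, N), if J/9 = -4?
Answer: 70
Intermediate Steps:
O = 1 (O = 0 + 1 = 1)
J = -36 (J = 9*(-4) = -36)
R(Q, a) = 2 - 36*a (R(Q, a) = -36*a + 2 = 2 - 36*a)
-R(O, N) = -(2 - 36*2) = -(2 - 72) = -1*(-70) = 70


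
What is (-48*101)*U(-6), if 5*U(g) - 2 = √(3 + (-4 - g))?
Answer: -9696/5 - 4848*√5/5 ≈ -4107.3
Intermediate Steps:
U(g) = ⅖ + √(-1 - g)/5 (U(g) = ⅖ + √(3 + (-4 - g))/5 = ⅖ + √(-1 - g)/5)
(-48*101)*U(-6) = (-48*101)*(⅖ + √(-1 - 1*(-6))/5) = -4848*(⅖ + √(-1 + 6)/5) = -4848*(⅖ + √5/5) = -9696/5 - 4848*√5/5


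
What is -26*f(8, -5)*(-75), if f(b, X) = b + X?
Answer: 5850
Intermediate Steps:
f(b, X) = X + b
-26*f(8, -5)*(-75) = -26*(-5 + 8)*(-75) = -26*3*(-75) = -78*(-75) = 5850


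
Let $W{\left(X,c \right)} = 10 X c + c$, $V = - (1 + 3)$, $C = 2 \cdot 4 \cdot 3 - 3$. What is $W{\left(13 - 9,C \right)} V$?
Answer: $-3444$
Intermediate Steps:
$C = 21$ ($C = 2 \cdot 12 - 3 = 24 - 3 = 21$)
$V = -4$ ($V = \left(-1\right) 4 = -4$)
$W{\left(X,c \right)} = c + 10 X c$ ($W{\left(X,c \right)} = 10 X c + c = c + 10 X c$)
$W{\left(13 - 9,C \right)} V = 21 \left(1 + 10 \left(13 - 9\right)\right) \left(-4\right) = 21 \left(1 + 10 \cdot 4\right) \left(-4\right) = 21 \left(1 + 40\right) \left(-4\right) = 21 \cdot 41 \left(-4\right) = 861 \left(-4\right) = -3444$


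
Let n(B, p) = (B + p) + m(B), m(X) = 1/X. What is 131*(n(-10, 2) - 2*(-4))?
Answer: -131/10 ≈ -13.100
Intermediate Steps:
n(B, p) = B + p + 1/B (n(B, p) = (B + p) + 1/B = B + p + 1/B)
131*(n(-10, 2) - 2*(-4)) = 131*((-10 + 2 + 1/(-10)) - 2*(-4)) = 131*((-10 + 2 - 1/10) + 8) = 131*(-81/10 + 8) = 131*(-1/10) = -131/10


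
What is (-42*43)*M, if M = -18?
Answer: 32508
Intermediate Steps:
(-42*43)*M = -42*43*(-18) = -1806*(-18) = 32508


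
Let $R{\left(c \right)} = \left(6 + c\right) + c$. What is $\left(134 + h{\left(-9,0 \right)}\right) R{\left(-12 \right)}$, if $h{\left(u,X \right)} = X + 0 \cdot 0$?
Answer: $-2412$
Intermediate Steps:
$h{\left(u,X \right)} = X$ ($h{\left(u,X \right)} = X + 0 = X$)
$R{\left(c \right)} = 6 + 2 c$
$\left(134 + h{\left(-9,0 \right)}\right) R{\left(-12 \right)} = \left(134 + 0\right) \left(6 + 2 \left(-12\right)\right) = 134 \left(6 - 24\right) = 134 \left(-18\right) = -2412$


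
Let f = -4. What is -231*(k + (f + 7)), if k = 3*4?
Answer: -3465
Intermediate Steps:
k = 12
-231*(k + (f + 7)) = -231*(12 + (-4 + 7)) = -231*(12 + 3) = -231*15 = -3465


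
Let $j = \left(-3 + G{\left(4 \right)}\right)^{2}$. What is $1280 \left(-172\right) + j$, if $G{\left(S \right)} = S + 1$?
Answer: $-220156$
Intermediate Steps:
$G{\left(S \right)} = 1 + S$
$j = 4$ ($j = \left(-3 + \left(1 + 4\right)\right)^{2} = \left(-3 + 5\right)^{2} = 2^{2} = 4$)
$1280 \left(-172\right) + j = 1280 \left(-172\right) + 4 = -220160 + 4 = -220156$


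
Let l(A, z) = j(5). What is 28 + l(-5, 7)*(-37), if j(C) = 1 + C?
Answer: -194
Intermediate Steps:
l(A, z) = 6 (l(A, z) = 1 + 5 = 6)
28 + l(-5, 7)*(-37) = 28 + 6*(-37) = 28 - 222 = -194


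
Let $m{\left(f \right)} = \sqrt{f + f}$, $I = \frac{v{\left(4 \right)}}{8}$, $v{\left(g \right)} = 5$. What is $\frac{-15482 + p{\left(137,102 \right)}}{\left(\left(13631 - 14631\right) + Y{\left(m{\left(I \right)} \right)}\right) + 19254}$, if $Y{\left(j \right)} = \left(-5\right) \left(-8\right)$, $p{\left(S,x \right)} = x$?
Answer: $- \frac{7690}{9147} \approx -0.84071$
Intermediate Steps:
$I = \frac{5}{8} \approx 0.625$
$m{\left(f \right)} = \sqrt{2} \sqrt{f}$ ($m{\left(f \right)} = \sqrt{2 f} = \sqrt{2} \sqrt{f}$)
$Y{\left(j \right)} = 40$
$\frac{-15482 + p{\left(137,102 \right)}}{\left(\left(13631 - 14631\right) + Y{\left(m{\left(I \right)} \right)}\right) + 19254} = \frac{-15482 + 102}{\left(\left(13631 - 14631\right) + 40\right) + 19254} = - \frac{15380}{\left(-1000 + 40\right) + 19254} = - \frac{15380}{-960 + 19254} = - \frac{15380}{18294} = \left(-15380\right) \frac{1}{18294} = - \frac{7690}{9147}$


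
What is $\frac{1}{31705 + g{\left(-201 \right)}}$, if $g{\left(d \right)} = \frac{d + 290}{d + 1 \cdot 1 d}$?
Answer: $\frac{402}{12745321} \approx 3.1541 \cdot 10^{-5}$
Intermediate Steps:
$g{\left(d \right)} = \frac{290 + d}{2 d}$ ($g{\left(d \right)} = \frac{290 + d}{d + 1 d} = \frac{290 + d}{d + d} = \frac{290 + d}{2 d}$)
$\frac{1}{31705 + g{\left(-201 \right)}} = \frac{1}{31705 + \frac{290 - 201}{2 \left(-201\right)}} = \frac{1}{31705 + \frac{1}{2} \left(- \frac{1}{201}\right) 89} = \frac{1}{31705 - \frac{89}{402}} = \frac{1}{\frac{12745321}{402}} = \frac{402}{12745321}$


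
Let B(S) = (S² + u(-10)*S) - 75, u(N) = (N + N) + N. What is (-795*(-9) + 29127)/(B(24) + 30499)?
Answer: 18141/15140 ≈ 1.1982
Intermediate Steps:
u(N) = 3*N (u(N) = 2*N + N = 3*N)
B(S) = -75 + S² - 30*S (B(S) = (S² + (3*(-10))*S) - 75 = (S² - 30*S) - 75 = -75 + S² - 30*S)
(-795*(-9) + 29127)/(B(24) + 30499) = (-795*(-9) + 29127)/((-75 + 24² - 30*24) + 30499) = (7155 + 29127)/((-75 + 576 - 720) + 30499) = 36282/(-219 + 30499) = 36282/30280 = 36282*(1/30280) = 18141/15140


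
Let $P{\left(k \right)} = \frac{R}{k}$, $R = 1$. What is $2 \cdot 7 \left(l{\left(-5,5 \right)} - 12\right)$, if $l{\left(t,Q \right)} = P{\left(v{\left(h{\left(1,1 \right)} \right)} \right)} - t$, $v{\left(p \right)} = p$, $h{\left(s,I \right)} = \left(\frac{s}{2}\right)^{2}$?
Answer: $-42$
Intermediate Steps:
$h{\left(s,I \right)} = \frac{s^{2}}{4}$ ($h{\left(s,I \right)} = \left(s \frac{1}{2}\right)^{2} = \left(\frac{s}{2}\right)^{2} = \frac{s^{2}}{4}$)
$P{\left(k \right)} = \frac{1}{k}$ ($P{\left(k \right)} = 1 \frac{1}{k} = \frac{1}{k}$)
$l{\left(t,Q \right)} = 4 - t$ ($l{\left(t,Q \right)} = \frac{1}{\frac{1}{4} \cdot 1^{2}} - t = \frac{1}{\frac{1}{4} \cdot 1} - t = \frac{1}{\frac{1}{4}} - t = 4 - t$)
$2 \cdot 7 \left(l{\left(-5,5 \right)} - 12\right) = 2 \cdot 7 \left(\left(4 - -5\right) - 12\right) = 14 \left(\left(4 + 5\right) - 12\right) = 14 \left(9 - 12\right) = 14 \left(-3\right) = -42$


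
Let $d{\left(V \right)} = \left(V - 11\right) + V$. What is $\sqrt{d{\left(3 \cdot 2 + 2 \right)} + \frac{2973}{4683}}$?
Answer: $\frac{2 \sqrt{3432639}}{1561} \approx 2.3738$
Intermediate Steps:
$d{\left(V \right)} = -11 + 2 V$ ($d{\left(V \right)} = \left(-11 + V\right) + V = -11 + 2 V$)
$\sqrt{d{\left(3 \cdot 2 + 2 \right)} + \frac{2973}{4683}} = \sqrt{\left(-11 + 2 \left(3 \cdot 2 + 2\right)\right) + \frac{2973}{4683}} = \sqrt{\left(-11 + 2 \left(6 + 2\right)\right) + 2973 \cdot \frac{1}{4683}} = \sqrt{\left(-11 + 2 \cdot 8\right) + \frac{991}{1561}} = \sqrt{\left(-11 + 16\right) + \frac{991}{1561}} = \sqrt{5 + \frac{991}{1561}} = \sqrt{\frac{8796}{1561}} = \frac{2 \sqrt{3432639}}{1561}$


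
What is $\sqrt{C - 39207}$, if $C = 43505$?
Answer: $\sqrt{4298} \approx 65.559$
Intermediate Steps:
$\sqrt{C - 39207} = \sqrt{43505 - 39207} = \sqrt{4298}$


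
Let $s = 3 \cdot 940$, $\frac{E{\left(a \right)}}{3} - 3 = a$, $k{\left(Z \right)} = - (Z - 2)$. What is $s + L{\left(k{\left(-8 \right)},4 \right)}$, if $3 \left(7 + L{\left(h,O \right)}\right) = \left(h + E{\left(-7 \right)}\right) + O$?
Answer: $\frac{8441}{3} \approx 2813.7$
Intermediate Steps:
$k{\left(Z \right)} = 2 - Z$ ($k{\left(Z \right)} = - (-2 + Z) = 2 - Z$)
$E{\left(a \right)} = 9 + 3 a$
$s = 2820$
$L{\left(h,O \right)} = -11 + \frac{O}{3} + \frac{h}{3}$ ($L{\left(h,O \right)} = -7 + \frac{\left(h + \left(9 + 3 \left(-7\right)\right)\right) + O}{3} = -7 + \frac{\left(h + \left(9 - 21\right)\right) + O}{3} = -7 + \frac{\left(h - 12\right) + O}{3} = -7 + \frac{\left(-12 + h\right) + O}{3} = -7 + \frac{-12 + O + h}{3} = -7 + \left(-4 + \frac{O}{3} + \frac{h}{3}\right) = -11 + \frac{O}{3} + \frac{h}{3}$)
$s + L{\left(k{\left(-8 \right)},4 \right)} = 2820 + \left(-11 + \frac{1}{3} \cdot 4 + \frac{2 - -8}{3}\right) = 2820 + \left(-11 + \frac{4}{3} + \frac{2 + 8}{3}\right) = 2820 + \left(-11 + \frac{4}{3} + \frac{1}{3} \cdot 10\right) = 2820 + \left(-11 + \frac{4}{3} + \frac{10}{3}\right) = 2820 - \frac{19}{3} = \frac{8441}{3}$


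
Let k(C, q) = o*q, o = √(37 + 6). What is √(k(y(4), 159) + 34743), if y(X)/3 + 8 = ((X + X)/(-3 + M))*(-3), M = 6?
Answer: √(34743 + 159*√43) ≈ 189.17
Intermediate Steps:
y(X) = -24 - 6*X (y(X) = -24 + 3*(((X + X)/(-3 + 6))*(-3)) = -24 + 3*(((2*X)/3)*(-3)) = -24 + 3*(((2*X)*(⅓))*(-3)) = -24 + 3*((2*X/3)*(-3)) = -24 + 3*(-2*X) = -24 - 6*X)
o = √43 ≈ 6.5574
k(C, q) = q*√43 (k(C, q) = √43*q = q*√43)
√(k(y(4), 159) + 34743) = √(159*√43 + 34743) = √(34743 + 159*√43)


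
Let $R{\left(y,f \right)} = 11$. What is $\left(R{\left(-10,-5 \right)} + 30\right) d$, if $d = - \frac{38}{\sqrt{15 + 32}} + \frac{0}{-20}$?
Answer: $- \frac{1558 \sqrt{47}}{47} \approx -227.26$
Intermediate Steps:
$d = - \frac{38 \sqrt{47}}{47}$ ($d = - \frac{38}{\sqrt{47}} + 0 \left(- \frac{1}{20}\right) = - 38 \frac{\sqrt{47}}{47} + 0 = - \frac{38 \sqrt{47}}{47} + 0 = - \frac{38 \sqrt{47}}{47} \approx -5.5429$)
$\left(R{\left(-10,-5 \right)} + 30\right) d = \left(11 + 30\right) \left(- \frac{38 \sqrt{47}}{47}\right) = 41 \left(- \frac{38 \sqrt{47}}{47}\right) = - \frac{1558 \sqrt{47}}{47}$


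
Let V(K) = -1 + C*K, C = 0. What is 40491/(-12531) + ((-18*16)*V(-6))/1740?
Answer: -1856817/605665 ≈ -3.0658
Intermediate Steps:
V(K) = -1 (V(K) = -1 + 0*K = -1 + 0 = -1)
40491/(-12531) + ((-18*16)*V(-6))/1740 = 40491/(-12531) + (-18*16*(-1))/1740 = 40491*(-1/12531) - 288*(-1)*(1/1740) = -13497/4177 + 288*(1/1740) = -13497/4177 + 24/145 = -1856817/605665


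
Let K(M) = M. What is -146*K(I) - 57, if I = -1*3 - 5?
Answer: 1111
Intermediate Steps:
I = -8 (I = -3 - 5 = -8)
-146*K(I) - 57 = -146*(-8) - 57 = 1168 - 57 = 1111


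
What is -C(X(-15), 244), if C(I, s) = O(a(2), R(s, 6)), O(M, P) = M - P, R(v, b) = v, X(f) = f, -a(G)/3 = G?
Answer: 250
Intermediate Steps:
a(G) = -3*G
C(I, s) = -6 - s (C(I, s) = -3*2 - s = -6 - s)
-C(X(-15), 244) = -(-6 - 1*244) = -(-6 - 244) = -1*(-250) = 250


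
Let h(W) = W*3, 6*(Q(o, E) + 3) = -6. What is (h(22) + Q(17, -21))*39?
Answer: 2418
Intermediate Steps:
Q(o, E) = -4 (Q(o, E) = -3 + (⅙)*(-6) = -3 - 1 = -4)
h(W) = 3*W
(h(22) + Q(17, -21))*39 = (3*22 - 4)*39 = (66 - 4)*39 = 62*39 = 2418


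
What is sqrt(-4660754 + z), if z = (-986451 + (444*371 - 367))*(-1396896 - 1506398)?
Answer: 3*sqrt(265197324098) ≈ 1.5449e+6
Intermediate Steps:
z = 2386780577636 (z = (-986451 + (164724 - 367))*(-2903294) = (-986451 + 164357)*(-2903294) = -822094*(-2903294) = 2386780577636)
sqrt(-4660754 + z) = sqrt(-4660754 + 2386780577636) = sqrt(2386775916882) = 3*sqrt(265197324098)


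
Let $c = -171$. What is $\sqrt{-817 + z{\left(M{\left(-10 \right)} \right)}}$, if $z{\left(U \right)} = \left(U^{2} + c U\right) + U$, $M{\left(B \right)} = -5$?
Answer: $\sqrt{58} \approx 7.6158$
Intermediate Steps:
$z{\left(U \right)} = U^{2} - 170 U$ ($z{\left(U \right)} = \left(U^{2} - 171 U\right) + U = U^{2} - 170 U$)
$\sqrt{-817 + z{\left(M{\left(-10 \right)} \right)}} = \sqrt{-817 - 5 \left(-170 - 5\right)} = \sqrt{-817 - -875} = \sqrt{-817 + 875} = \sqrt{58}$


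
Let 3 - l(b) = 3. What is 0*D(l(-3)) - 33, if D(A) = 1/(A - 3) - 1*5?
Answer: -33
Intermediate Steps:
l(b) = 0 (l(b) = 3 - 1*3 = 3 - 3 = 0)
D(A) = -5 + 1/(-3 + A) (D(A) = 1/(-3 + A) - 5 = -5 + 1/(-3 + A))
0*D(l(-3)) - 33 = 0*((16 - 5*0)/(-3 + 0)) - 33 = 0*((16 + 0)/(-3)) - 33 = 0*(-⅓*16) - 33 = 0*(-16/3) - 33 = 0 - 33 = -33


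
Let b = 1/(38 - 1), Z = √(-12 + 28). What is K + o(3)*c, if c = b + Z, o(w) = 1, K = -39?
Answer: -1294/37 ≈ -34.973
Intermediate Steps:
Z = 4 (Z = √16 = 4)
b = 1/37 ≈ 0.027027
c = 149/37 (c = 1/37 + 4 = 149/37 ≈ 4.0270)
K + o(3)*c = -39 + 1*(149/37) = -39 + 149/37 = -1294/37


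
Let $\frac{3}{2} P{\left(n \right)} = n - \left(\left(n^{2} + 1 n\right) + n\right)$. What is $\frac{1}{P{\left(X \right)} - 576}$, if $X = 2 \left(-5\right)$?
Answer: $- \frac{1}{636} \approx -0.0015723$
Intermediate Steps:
$X = -10$
$P{\left(n \right)} = - \frac{2 n}{3} - \frac{2 n^{2}}{3}$ ($P{\left(n \right)} = \frac{2 \left(n - \left(\left(n^{2} + 1 n\right) + n\right)\right)}{3} = \frac{2 \left(n - \left(\left(n^{2} + n\right) + n\right)\right)}{3} = \frac{2 \left(n - \left(\left(n + n^{2}\right) + n\right)\right)}{3} = \frac{2 \left(n - \left(n^{2} + 2 n\right)\right)}{3} = \frac{2 \left(- n - n^{2}\right)}{3} = - \frac{2 n}{3} - \frac{2 n^{2}}{3}$)
$\frac{1}{P{\left(X \right)} - 576} = \frac{1}{\left(- \frac{2}{3}\right) \left(-10\right) \left(1 - 10\right) - 576} = \frac{1}{\left(- \frac{2}{3}\right) \left(-10\right) \left(-9\right) - 576} = \frac{1}{-60 - 576} = \frac{1}{-636} = - \frac{1}{636}$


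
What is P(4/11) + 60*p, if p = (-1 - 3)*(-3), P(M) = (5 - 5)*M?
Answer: 720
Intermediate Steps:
P(M) = 0 (P(M) = 0*M = 0)
p = 12 (p = -4*(-3) = 12)
P(4/11) + 60*p = 0 + 60*12 = 0 + 720 = 720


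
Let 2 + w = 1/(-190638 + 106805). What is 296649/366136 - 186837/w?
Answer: 1911625599193313/20462974904 ≈ 93419.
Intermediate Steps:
w = -167667/83833 (w = -2 + 1/(-190638 + 106805) = -2 + 1/(-83833) = -2 - 1/83833 = -167667/83833 ≈ -2.0000)
296649/366136 - 186837/w = 296649/366136 - 186837/(-167667/83833) = 296649*(1/366136) - 186837*(-83833/167667) = 296649/366136 + 5221035407/55889 = 1911625599193313/20462974904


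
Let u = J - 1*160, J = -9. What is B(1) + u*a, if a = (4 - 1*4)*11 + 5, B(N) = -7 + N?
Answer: -851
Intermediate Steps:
u = -169 (u = -9 - 1*160 = -9 - 160 = -169)
a = 5 (a = (4 - 4)*11 + 5 = 0*11 + 5 = 0 + 5 = 5)
B(1) + u*a = (-7 + 1) - 169*5 = -6 - 845 = -851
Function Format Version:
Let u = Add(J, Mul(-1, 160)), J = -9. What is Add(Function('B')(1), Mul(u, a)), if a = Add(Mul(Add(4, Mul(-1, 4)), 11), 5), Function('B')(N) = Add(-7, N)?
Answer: -851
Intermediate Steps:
u = -169 (u = Add(-9, Mul(-1, 160)) = Add(-9, -160) = -169)
a = 5 (a = Add(Mul(Add(4, -4), 11), 5) = Add(Mul(0, 11), 5) = Add(0, 5) = 5)
Add(Function('B')(1), Mul(u, a)) = Add(Add(-7, 1), Mul(-169, 5)) = Add(-6, -845) = -851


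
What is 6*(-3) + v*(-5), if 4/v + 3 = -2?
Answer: -14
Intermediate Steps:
v = -⅘ (v = 4/(-3 - 2) = 4/(-5) = 4*(-⅕) = -⅘ ≈ -0.80000)
6*(-3) + v*(-5) = 6*(-3) - ⅘*(-5) = -18 + 4 = -14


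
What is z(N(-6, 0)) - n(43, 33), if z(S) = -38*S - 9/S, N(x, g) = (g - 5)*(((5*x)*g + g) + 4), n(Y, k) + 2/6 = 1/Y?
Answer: 1962761/2580 ≈ 760.76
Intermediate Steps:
n(Y, k) = -⅓ + 1/Y
N(x, g) = (-5 + g)*(4 + g + 5*g*x) (N(x, g) = (-5 + g)*((5*g*x + g) + 4) = (-5 + g)*((g + 5*g*x) + 4) = (-5 + g)*(4 + g + 5*g*x))
z(N(-6, 0)) - n(43, 33) = (-38*(-20 + 0² - 1*0 - 25*0*(-6) + 5*(-6)*0²) - 9/(-20 + 0² - 1*0 - 25*0*(-6) + 5*(-6)*0²)) - (3 - 1*43)/(3*43) = (-38*(-20 + 0 + 0 + 0 + 5*(-6)*0) - 9/(-20 + 0 + 0 + 0 + 5*(-6)*0)) - (3 - 43)/(3*43) = (-38*(-20 + 0 + 0 + 0 + 0) - 9/(-20 + 0 + 0 + 0 + 0)) - (-40)/(3*43) = (-38*(-20) - 9/(-20)) - 1*(-40/129) = (760 - 9*(-1/20)) + 40/129 = (760 + 9/20) + 40/129 = 15209/20 + 40/129 = 1962761/2580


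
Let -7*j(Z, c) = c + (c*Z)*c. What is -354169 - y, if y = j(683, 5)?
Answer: -351729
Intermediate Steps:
j(Z, c) = -c/7 - Z*c**2/7 (j(Z, c) = -(c + (c*Z)*c)/7 = -(c + (Z*c)*c)/7 = -(c + Z*c**2)/7 = -c/7 - Z*c**2/7)
y = -2440 (y = -1/7*5*(1 + 683*5) = -1/7*5*(1 + 3415) = -1/7*5*3416 = -2440)
-354169 - y = -354169 - 1*(-2440) = -354169 + 2440 = -351729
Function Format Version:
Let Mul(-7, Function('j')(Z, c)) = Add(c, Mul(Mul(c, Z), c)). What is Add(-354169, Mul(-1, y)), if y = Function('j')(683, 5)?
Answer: -351729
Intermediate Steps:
Function('j')(Z, c) = Add(Mul(Rational(-1, 7), c), Mul(Rational(-1, 7), Z, Pow(c, 2))) (Function('j')(Z, c) = Mul(Rational(-1, 7), Add(c, Mul(Mul(c, Z), c))) = Mul(Rational(-1, 7), Add(c, Mul(Mul(Z, c), c))) = Mul(Rational(-1, 7), Add(c, Mul(Z, Pow(c, 2)))) = Add(Mul(Rational(-1, 7), c), Mul(Rational(-1, 7), Z, Pow(c, 2))))
y = -2440 (y = Mul(Rational(-1, 7), 5, Add(1, Mul(683, 5))) = Mul(Rational(-1, 7), 5, Add(1, 3415)) = Mul(Rational(-1, 7), 5, 3416) = -2440)
Add(-354169, Mul(-1, y)) = Add(-354169, Mul(-1, -2440)) = Add(-354169, 2440) = -351729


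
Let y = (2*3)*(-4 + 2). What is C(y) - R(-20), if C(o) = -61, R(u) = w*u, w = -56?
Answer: -1181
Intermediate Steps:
y = -12 (y = 6*(-2) = -12)
R(u) = -56*u
C(y) - R(-20) = -61 - (-56)*(-20) = -61 - 1*1120 = -61 - 1120 = -1181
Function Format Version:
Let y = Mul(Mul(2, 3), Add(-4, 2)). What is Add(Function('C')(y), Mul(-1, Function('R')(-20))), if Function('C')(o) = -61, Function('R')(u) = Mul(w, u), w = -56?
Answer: -1181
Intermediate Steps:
y = -12 (y = Mul(6, -2) = -12)
Function('R')(u) = Mul(-56, u)
Add(Function('C')(y), Mul(-1, Function('R')(-20))) = Add(-61, Mul(-1, Mul(-56, -20))) = Add(-61, Mul(-1, 1120)) = Add(-61, -1120) = -1181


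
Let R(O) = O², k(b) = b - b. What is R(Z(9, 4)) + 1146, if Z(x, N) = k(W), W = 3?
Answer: 1146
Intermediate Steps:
k(b) = 0
Z(x, N) = 0
R(Z(9, 4)) + 1146 = 0² + 1146 = 0 + 1146 = 1146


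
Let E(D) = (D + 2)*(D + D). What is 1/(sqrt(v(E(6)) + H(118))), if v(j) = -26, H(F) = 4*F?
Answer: sqrt(446)/446 ≈ 0.047351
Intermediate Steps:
E(D) = 2*D*(2 + D) (E(D) = (2 + D)*(2*D) = 2*D*(2 + D))
1/(sqrt(v(E(6)) + H(118))) = 1/(sqrt(-26 + 4*118)) = 1/(sqrt(-26 + 472)) = 1/(sqrt(446)) = sqrt(446)/446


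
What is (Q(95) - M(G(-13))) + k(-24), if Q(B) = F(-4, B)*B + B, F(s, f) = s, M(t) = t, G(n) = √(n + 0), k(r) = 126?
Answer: -159 - I*√13 ≈ -159.0 - 3.6056*I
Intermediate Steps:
G(n) = √n
Q(B) = -3*B (Q(B) = -4*B + B = -3*B)
(Q(95) - M(G(-13))) + k(-24) = (-3*95 - √(-13)) + 126 = (-285 - I*√13) + 126 = -159 - I*√13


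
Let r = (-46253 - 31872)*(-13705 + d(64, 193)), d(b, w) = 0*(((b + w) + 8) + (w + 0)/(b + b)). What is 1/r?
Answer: 1/1070703125 ≈ 9.3397e-10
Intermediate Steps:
d(b, w) = 0 (d(b, w) = 0*((8 + b + w) + w/((2*b))) = 0*((8 + b + w) + w*(1/(2*b))) = 0*((8 + b + w) + w/(2*b)) = 0*(8 + b + w + w/(2*b)) = 0)
r = 1070703125 (r = (-46253 - 31872)*(-13705 + 0) = -78125*(-13705) = 1070703125)
1/r = 1/1070703125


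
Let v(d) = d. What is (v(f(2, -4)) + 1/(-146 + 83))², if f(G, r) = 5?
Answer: 98596/3969 ≈ 24.842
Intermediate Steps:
(v(f(2, -4)) + 1/(-146 + 83))² = (5 + 1/(-146 + 83))² = (5 + 1/(-63))² = (5 - 1/63)² = (314/63)² = 98596/3969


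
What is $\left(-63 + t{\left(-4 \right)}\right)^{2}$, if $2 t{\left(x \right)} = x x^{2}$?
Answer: $9025$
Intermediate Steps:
$t{\left(x \right)} = \frac{x^{3}}{2}$ ($t{\left(x \right)} = \frac{x x^{2}}{2} = \frac{x^{3}}{2}$)
$\left(-63 + t{\left(-4 \right)}\right)^{2} = \left(-63 + \frac{\left(-4\right)^{3}}{2}\right)^{2} = \left(-63 + \frac{1}{2} \left(-64\right)\right)^{2} = \left(-63 - 32\right)^{2} = \left(-95\right)^{2} = 9025$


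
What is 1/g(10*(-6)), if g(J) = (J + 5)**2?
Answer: 1/3025 ≈ 0.00033058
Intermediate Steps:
g(J) = (5 + J)**2
1/g(10*(-6)) = 1/((5 + 10*(-6))**2) = 1/((5 - 60)**2) = 1/((-55)**2) = 1/3025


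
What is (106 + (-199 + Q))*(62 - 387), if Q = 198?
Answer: -34125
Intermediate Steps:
(106 + (-199 + Q))*(62 - 387) = (106 + (-199 + 198))*(62 - 387) = (106 - 1)*(-325) = 105*(-325) = -34125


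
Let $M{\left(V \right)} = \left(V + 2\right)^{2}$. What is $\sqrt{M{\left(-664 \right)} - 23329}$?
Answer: $\sqrt{414915} \approx 644.14$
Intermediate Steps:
$M{\left(V \right)} = \left(2 + V\right)^{2}$
$\sqrt{M{\left(-664 \right)} - 23329} = \sqrt{\left(2 - 664\right)^{2} - 23329} = \sqrt{\left(-662\right)^{2} - 23329} = \sqrt{438244 - 23329} = \sqrt{414915}$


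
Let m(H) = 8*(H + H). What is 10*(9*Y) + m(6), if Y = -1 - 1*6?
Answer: -534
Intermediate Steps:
Y = -7 (Y = -1 - 6 = -7)
m(H) = 16*H (m(H) = 8*(2*H) = 16*H)
10*(9*Y) + m(6) = 10*(9*(-7)) + 16*6 = 10*(-63) + 96 = -630 + 96 = -534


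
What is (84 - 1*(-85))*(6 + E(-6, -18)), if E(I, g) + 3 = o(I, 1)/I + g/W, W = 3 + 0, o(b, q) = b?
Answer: -338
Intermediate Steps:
W = 3
E(I, g) = -2 + g/3 (E(I, g) = -3 + (I/I + g/3) = -3 + (1 + g*(1/3)) = -3 + (1 + g/3) = -2 + g/3)
(84 - 1*(-85))*(6 + E(-6, -18)) = (84 - 1*(-85))*(6 + (-2 + (1/3)*(-18))) = (84 + 85)*(6 + (-2 - 6)) = 169*(6 - 8) = 169*(-2) = -338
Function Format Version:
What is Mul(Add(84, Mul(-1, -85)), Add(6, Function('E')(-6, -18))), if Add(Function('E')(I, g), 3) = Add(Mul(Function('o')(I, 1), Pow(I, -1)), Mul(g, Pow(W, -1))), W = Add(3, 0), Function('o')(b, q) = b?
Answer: -338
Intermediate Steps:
W = 3
Function('E')(I, g) = Add(-2, Mul(Rational(1, 3), g)) (Function('E')(I, g) = Add(-3, Add(Mul(I, Pow(I, -1)), Mul(g, Pow(3, -1)))) = Add(-3, Add(1, Mul(g, Rational(1, 3)))) = Add(-3, Add(1, Mul(Rational(1, 3), g))) = Add(-2, Mul(Rational(1, 3), g)))
Mul(Add(84, Mul(-1, -85)), Add(6, Function('E')(-6, -18))) = Mul(Add(84, Mul(-1, -85)), Add(6, Add(-2, Mul(Rational(1, 3), -18)))) = Mul(Add(84, 85), Add(6, Add(-2, -6))) = Mul(169, Add(6, -8)) = Mul(169, -2) = -338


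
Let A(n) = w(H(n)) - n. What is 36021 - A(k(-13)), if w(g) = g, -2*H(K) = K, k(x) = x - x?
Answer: 36021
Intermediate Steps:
k(x) = 0
H(K) = -K/2
A(n) = -3*n/2 (A(n) = -n/2 - n = -3*n/2)
36021 - A(k(-13)) = 36021 - (-3)*0/2 = 36021 - 1*0 = 36021 + 0 = 36021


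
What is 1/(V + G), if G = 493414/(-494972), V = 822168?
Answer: 247486/203474822941 ≈ 1.2163e-6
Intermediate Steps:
G = -246707/247486 (G = 493414*(-1/494972) = -246707/247486 ≈ -0.99685)
1/(V + G) = 1/(822168 - 246707/247486) = 1/(203474822941/247486) = 247486/203474822941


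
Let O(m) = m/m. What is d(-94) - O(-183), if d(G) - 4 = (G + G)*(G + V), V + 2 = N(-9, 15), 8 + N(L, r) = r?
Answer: 16735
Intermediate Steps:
N(L, r) = -8 + r
V = 5 (V = -2 + (-8 + 15) = -2 + 7 = 5)
d(G) = 4 + 2*G*(5 + G) (d(G) = 4 + (G + G)*(G + 5) = 4 + (2*G)*(5 + G) = 4 + 2*G*(5 + G))
O(m) = 1
d(-94) - O(-183) = (4 + 2*(-94)**2 + 10*(-94)) - 1*1 = (4 + 2*8836 - 940) - 1 = (4 + 17672 - 940) - 1 = 16736 - 1 = 16735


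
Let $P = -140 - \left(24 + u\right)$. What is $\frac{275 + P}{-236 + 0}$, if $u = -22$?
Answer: $- \frac{133}{236} \approx -0.56356$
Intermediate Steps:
$P = -142$ ($P = -140 - \left(24 - 22\right) = -140 - 2 = -142$)
$\frac{275 + P}{-236 + 0} = \frac{275 - 142}{-236 + 0} = \frac{133}{-236} = 133 \left(- \frac{1}{236}\right) = - \frac{133}{236}$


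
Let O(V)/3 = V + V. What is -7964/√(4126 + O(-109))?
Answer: -1991*√217/217 ≈ -135.16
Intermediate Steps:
O(V) = 6*V (O(V) = 3*(V + V) = 3*(2*V) = 6*V)
-7964/√(4126 + O(-109)) = -7964/√(4126 + 6*(-109)) = -7964/√(4126 - 654) = -7964*√217/868 = -1991*√217/217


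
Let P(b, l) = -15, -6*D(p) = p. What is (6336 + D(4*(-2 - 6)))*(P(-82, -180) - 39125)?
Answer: -744599360/3 ≈ -2.4820e+8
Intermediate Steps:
D(p) = -p/6
(6336 + D(4*(-2 - 6)))*(P(-82, -180) - 39125) = (6336 - 2*(-2 - 6)/3)*(-15 - 39125) = (6336 - 2*(-8)/3)*(-39140) = (6336 - ⅙*(-32))*(-39140) = (6336 + 16/3)*(-39140) = (19024/3)*(-39140) = -744599360/3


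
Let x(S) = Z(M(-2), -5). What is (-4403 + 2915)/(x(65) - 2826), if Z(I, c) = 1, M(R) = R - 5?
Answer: 1488/2825 ≈ 0.52673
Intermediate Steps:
M(R) = -5 + R
x(S) = 1
(-4403 + 2915)/(x(65) - 2826) = (-4403 + 2915)/(1 - 2826) = -1488/(-2825) = -1488*(-1/2825) = 1488/2825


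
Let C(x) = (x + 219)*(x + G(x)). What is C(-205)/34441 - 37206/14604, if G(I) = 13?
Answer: -220111233/83829394 ≈ -2.6257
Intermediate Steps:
C(x) = (13 + x)*(219 + x) (C(x) = (x + 219)*(x + 13) = (219 + x)*(13 + x) = (13 + x)*(219 + x))
C(-205)/34441 - 37206/14604 = (2847 + (-205)² + 232*(-205))/34441 - 37206/14604 = (2847 + 42025 - 47560)*(1/34441) - 37206*1/14604 = -2688*1/34441 - 6201/2434 = -2688/34441 - 6201/2434 = -220111233/83829394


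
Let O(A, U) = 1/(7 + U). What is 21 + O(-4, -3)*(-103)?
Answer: -19/4 ≈ -4.7500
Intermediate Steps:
21 + O(-4, -3)*(-103) = 21 - 103/(7 - 3) = 21 - 103/4 = -19/4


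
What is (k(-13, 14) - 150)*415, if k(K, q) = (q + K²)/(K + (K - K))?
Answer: -885195/13 ≈ -68092.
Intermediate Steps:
k(K, q) = (q + K²)/K (k(K, q) = (q + K²)/(K + 0) = (q + K²)/K)
(k(-13, 14) - 150)*415 = ((-13 + 14/(-13)) - 150)*415 = ((-13 + 14*(-1/13)) - 150)*415 = ((-13 - 14/13) - 150)*415 = (-183/13 - 150)*415 = -2133/13*415 = -885195/13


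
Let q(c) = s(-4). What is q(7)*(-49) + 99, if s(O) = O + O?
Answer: 491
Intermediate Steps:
s(O) = 2*O
q(c) = -8 (q(c) = 2*(-4) = -8)
q(7)*(-49) + 99 = -8*(-49) + 99 = 392 + 99 = 491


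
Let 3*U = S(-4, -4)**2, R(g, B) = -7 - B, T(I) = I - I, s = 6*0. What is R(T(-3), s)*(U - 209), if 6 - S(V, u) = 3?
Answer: 1442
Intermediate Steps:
S(V, u) = 3 (S(V, u) = 6 - 1*3 = 6 - 3 = 3)
s = 0
T(I) = 0
U = 3 (U = (1/3)*3**2 = (1/3)*9 = 3)
R(T(-3), s)*(U - 209) = (-7 - 1*0)*(3 - 209) = (-7 + 0)*(-206) = -7*(-206) = 1442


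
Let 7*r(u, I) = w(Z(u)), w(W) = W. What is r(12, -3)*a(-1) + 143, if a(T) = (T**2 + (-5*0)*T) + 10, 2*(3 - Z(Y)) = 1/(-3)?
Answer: 6215/42 ≈ 147.98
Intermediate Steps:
Z(Y) = 19/6 (Z(Y) = 3 - 1/(2*(-3)) = 3 - (-1)/(2*3) = 3 - 1/2*(-1/3) = 3 + 1/6 = 19/6)
r(u, I) = 19/42 (r(u, I) = (1/7)*(19/6) = 19/42)
a(T) = 10 + T**2 (a(T) = (T**2 + 0*T) + 10 = (T**2 + 0) + 10 = T**2 + 10 = 10 + T**2)
r(12, -3)*a(-1) + 143 = 19*(10 + (-1)**2)/42 + 143 = 19*(10 + 1)/42 + 143 = (19/42)*11 + 143 = 209/42 + 143 = 6215/42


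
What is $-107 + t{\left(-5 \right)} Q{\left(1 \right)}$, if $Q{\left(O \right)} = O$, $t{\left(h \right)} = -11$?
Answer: $-118$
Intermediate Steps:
$-107 + t{\left(-5 \right)} Q{\left(1 \right)} = -107 - 11 = -118$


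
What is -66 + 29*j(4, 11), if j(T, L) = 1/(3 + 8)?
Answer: -697/11 ≈ -63.364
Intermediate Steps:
j(T, L) = 1/11
-66 + 29*j(4, 11) = -66 + 29*(1/11) = -66 + 29/11 = -697/11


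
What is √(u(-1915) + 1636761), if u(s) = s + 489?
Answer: √1635335 ≈ 1278.8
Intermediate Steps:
u(s) = 489 + s
√(u(-1915) + 1636761) = √((489 - 1915) + 1636761) = √(-1426 + 1636761) = √1635335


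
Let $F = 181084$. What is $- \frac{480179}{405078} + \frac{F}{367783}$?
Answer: $- \frac{103248528605}{148980802074} \approx -0.69303$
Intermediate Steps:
$- \frac{480179}{405078} + \frac{F}{367783} = - \frac{480179}{405078} + \frac{181084}{367783} = - \frac{103248528605}{148980802074}$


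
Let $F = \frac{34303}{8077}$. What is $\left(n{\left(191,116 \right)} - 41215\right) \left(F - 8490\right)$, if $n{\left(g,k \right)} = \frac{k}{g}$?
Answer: $\frac{539538873833223}{1542707} \approx 3.4973 \cdot 10^{8}$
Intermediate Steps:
$F = \frac{34303}{8077}$ ($F = 34303 \cdot \frac{1}{8077} = \frac{34303}{8077} \approx 4.247$)
$\left(n{\left(191,116 \right)} - 41215\right) \left(F - 8490\right) = \left(\frac{116}{191} - 41215\right) \left(\frac{34303}{8077} - 8490\right) = \left(116 \cdot \frac{1}{191} - 41215\right) \left(- \frac{68539427}{8077}\right) = \left(\frac{116}{191} - 41215\right) \left(- \frac{68539427}{8077}\right) = \left(- \frac{7871949}{191}\right) \left(- \frac{68539427}{8077}\right) = \frac{539538873833223}{1542707}$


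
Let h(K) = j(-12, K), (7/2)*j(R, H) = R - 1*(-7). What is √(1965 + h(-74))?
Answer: √96215/7 ≈ 44.312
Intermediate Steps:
j(R, H) = 2 + 2*R/7 (j(R, H) = 2*(R - 1*(-7))/7 = 2*(R + 7)/7 = 2*(7 + R)/7 = 2 + 2*R/7)
h(K) = -10/7 (h(K) = 2 + (2/7)*(-12) = 2 - 24/7 = -10/7)
√(1965 + h(-74)) = √(1965 - 10/7) = √(13745/7) = √96215/7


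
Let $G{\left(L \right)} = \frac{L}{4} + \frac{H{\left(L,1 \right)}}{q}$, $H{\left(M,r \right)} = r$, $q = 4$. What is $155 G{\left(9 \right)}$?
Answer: $\frac{775}{2} \approx 387.5$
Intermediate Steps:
$G{\left(L \right)} = \frac{1}{4} + \frac{L}{4}$ ($G{\left(L \right)} = \frac{L}{4} + 1 \cdot \frac{1}{4} = L \frac{1}{4} + 1 \cdot \frac{1}{4} = \frac{L}{4} + \frac{1}{4} = \frac{1}{4} + \frac{L}{4}$)
$155 G{\left(9 \right)} = 155 \left(\frac{1}{4} + \frac{1}{4} \cdot 9\right) = 155 \left(\frac{1}{4} + \frac{9}{4}\right) = 155 \cdot \frac{5}{2} = \frac{775}{2}$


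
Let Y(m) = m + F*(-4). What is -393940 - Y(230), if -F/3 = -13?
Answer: -394014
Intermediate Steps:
F = 39 (F = -3*(-13) = 39)
Y(m) = -156 + m (Y(m) = m + 39*(-4) = m - 156 = -156 + m)
-393940 - Y(230) = -393940 - (-156 + 230) = -393940 - 1*74 = -393940 - 74 = -394014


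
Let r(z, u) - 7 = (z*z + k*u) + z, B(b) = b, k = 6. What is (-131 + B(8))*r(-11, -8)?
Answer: -8487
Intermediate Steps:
r(z, u) = 7 + z + z² + 6*u (r(z, u) = 7 + ((z*z + 6*u) + z) = 7 + ((z² + 6*u) + z) = 7 + (z + z² + 6*u) = 7 + z + z² + 6*u)
(-131 + B(8))*r(-11, -8) = (-131 + 8)*(7 - 11 + (-11)² + 6*(-8)) = -123*(7 - 11 + 121 - 48) = -123*69 = -8487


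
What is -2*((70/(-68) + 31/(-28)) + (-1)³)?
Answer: 1493/238 ≈ 6.2731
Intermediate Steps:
-2*((70/(-68) + 31/(-28)) + (-1)³) = -2*((70*(-1/68) + 31*(-1/28)) - 1) = -2*((-35/34 - 31/28) - 1) = -2*(-1017/476 - 1) = -2*(-1493/476) = 1493/238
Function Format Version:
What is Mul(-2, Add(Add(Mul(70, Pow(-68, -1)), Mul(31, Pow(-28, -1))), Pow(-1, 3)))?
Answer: Rational(1493, 238) ≈ 6.2731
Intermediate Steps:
Mul(-2, Add(Add(Mul(70, Pow(-68, -1)), Mul(31, Pow(-28, -1))), Pow(-1, 3))) = Mul(-2, Add(Add(Mul(70, Rational(-1, 68)), Mul(31, Rational(-1, 28))), -1)) = Mul(-2, Add(Add(Rational(-35, 34), Rational(-31, 28)), -1)) = Mul(-2, Add(Rational(-1017, 476), -1)) = Mul(-2, Rational(-1493, 476)) = Rational(1493, 238)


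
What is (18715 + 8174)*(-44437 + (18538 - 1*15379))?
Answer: -1109924142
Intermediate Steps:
(18715 + 8174)*(-44437 + (18538 - 1*15379)) = 26889*(-44437 + (18538 - 15379)) = 26889*(-44437 + 3159) = 26889*(-41278) = -1109924142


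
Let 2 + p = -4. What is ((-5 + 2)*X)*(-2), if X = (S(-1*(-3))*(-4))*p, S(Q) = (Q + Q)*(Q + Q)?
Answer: 5184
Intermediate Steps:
p = -6 (p = -2 - 4 = -6)
S(Q) = 4*Q² (S(Q) = (2*Q)*(2*Q) = 4*Q²)
X = 864 (X = ((4*(-1*(-3))²)*(-4))*(-6) = ((4*3²)*(-4))*(-6) = ((4*9)*(-4))*(-6) = (36*(-4))*(-6) = -144*(-6) = 864)
((-5 + 2)*X)*(-2) = ((-5 + 2)*864)*(-2) = -3*864*(-2) = -2592*(-2) = 5184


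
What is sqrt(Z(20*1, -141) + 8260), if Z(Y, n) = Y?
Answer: 6*sqrt(230) ≈ 90.995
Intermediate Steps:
sqrt(Z(20*1, -141) + 8260) = sqrt(20*1 + 8260) = sqrt(20 + 8260) = sqrt(8280) = 6*sqrt(230)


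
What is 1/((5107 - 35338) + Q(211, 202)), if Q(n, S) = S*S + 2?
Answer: 1/10575 ≈ 9.4563e-5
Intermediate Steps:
Q(n, S) = 2 + S² (Q(n, S) = S² + 2 = 2 + S²)
1/((5107 - 35338) + Q(211, 202)) = 1/((5107 - 35338) + (2 + 202²)) = 1/(-30231 + (2 + 40804)) = 1/(-30231 + 40806) = 1/10575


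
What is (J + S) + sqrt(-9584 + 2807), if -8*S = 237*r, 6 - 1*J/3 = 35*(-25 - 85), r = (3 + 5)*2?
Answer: 11094 + 3*I*sqrt(753) ≈ 11094.0 + 82.323*I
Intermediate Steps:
r = 16 (r = 8*2 = 16)
J = 11568 (J = 18 - 105*(-25 - 85) = 18 - 105*(-110) = 18 - 3*(-3850) = 18 + 11550 = 11568)
S = -474 (S = -237*16/8 = -1/8*3792 = -474)
(J + S) + sqrt(-9584 + 2807) = (11568 - 474) + sqrt(-9584 + 2807) = 11094 + sqrt(-6777) = 11094 + 3*I*sqrt(753)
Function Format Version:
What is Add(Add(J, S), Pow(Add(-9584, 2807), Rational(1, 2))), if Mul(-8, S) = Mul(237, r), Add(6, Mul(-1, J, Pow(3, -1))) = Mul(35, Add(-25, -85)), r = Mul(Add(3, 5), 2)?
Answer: Add(11094, Mul(3, I, Pow(753, Rational(1, 2)))) ≈ Add(11094., Mul(82.323, I))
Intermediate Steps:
r = 16 (r = Mul(8, 2) = 16)
J = 11568 (J = Add(18, Mul(-3, Mul(35, Add(-25, -85)))) = Add(18, Mul(-3, Mul(35, -110))) = Add(18, Mul(-3, -3850)) = Add(18, 11550) = 11568)
S = -474 (S = Mul(Rational(-1, 8), Mul(237, 16)) = Mul(Rational(-1, 8), 3792) = -474)
Add(Add(J, S), Pow(Add(-9584, 2807), Rational(1, 2))) = Add(Add(11568, -474), Pow(Add(-9584, 2807), Rational(1, 2))) = Add(11094, Pow(-6777, Rational(1, 2))) = Add(11094, Mul(3, I, Pow(753, Rational(1, 2))))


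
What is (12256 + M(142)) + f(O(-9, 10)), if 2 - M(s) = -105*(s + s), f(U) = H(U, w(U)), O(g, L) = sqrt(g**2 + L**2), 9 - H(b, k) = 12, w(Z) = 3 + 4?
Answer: 42075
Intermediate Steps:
w(Z) = 7
H(b, k) = -3 (H(b, k) = 9 - 1*12 = 9 - 12 = -3)
O(g, L) = sqrt(L**2 + g**2)
f(U) = -3
M(s) = 2 + 210*s (M(s) = 2 - (-105)*(s + s) = 2 - (-105)*2*s = 2 - (-210)*s = 2 + 210*s)
(12256 + M(142)) + f(O(-9, 10)) = (12256 + (2 + 210*142)) - 3 = (12256 + (2 + 29820)) - 3 = (12256 + 29822) - 3 = 42078 - 3 = 42075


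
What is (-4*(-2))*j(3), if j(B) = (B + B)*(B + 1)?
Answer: 192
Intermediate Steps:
j(B) = 2*B*(1 + B) (j(B) = (2*B)*(1 + B) = 2*B*(1 + B))
(-4*(-2))*j(3) = (-4*(-2))*(2*3*(1 + 3)) = 8*(2*3*4) = 8*24 = 192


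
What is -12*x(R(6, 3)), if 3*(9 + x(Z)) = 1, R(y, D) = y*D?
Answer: 104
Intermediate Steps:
R(y, D) = D*y
x(Z) = -26/3 (x(Z) = -9 + (⅓)*1 = -9 + ⅓ = -26/3)
-12*x(R(6, 3)) = -12*(-26/3) = 104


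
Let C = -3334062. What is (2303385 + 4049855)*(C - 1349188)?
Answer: -29753811230000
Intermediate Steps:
(2303385 + 4049855)*(C - 1349188) = (2303385 + 4049855)*(-3334062 - 1349188) = 6353240*(-4683250) = -29753811230000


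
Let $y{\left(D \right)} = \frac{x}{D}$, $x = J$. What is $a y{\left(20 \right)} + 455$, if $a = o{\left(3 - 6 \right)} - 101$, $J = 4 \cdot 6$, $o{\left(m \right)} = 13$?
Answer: $\frac{1747}{5} \approx 349.4$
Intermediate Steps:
$J = 24$
$x = 24$
$a = -88$ ($a = 13 - 101 = -88$)
$y{\left(D \right)} = \frac{24}{D}$
$a y{\left(20 \right)} + 455 = - 88 \cdot \frac{24}{20} + 455 = - 88 \cdot 24 \cdot \frac{1}{20} + 455 = \left(-88\right) \frac{6}{5} + 455 = - \frac{528}{5} + 455 = \frac{1747}{5}$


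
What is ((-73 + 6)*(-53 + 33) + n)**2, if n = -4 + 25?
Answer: 1852321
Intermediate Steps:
n = 21
((-73 + 6)*(-53 + 33) + n)**2 = ((-73 + 6)*(-53 + 33) + 21)**2 = (-67*(-20) + 21)**2 = (1340 + 21)**2 = 1361**2 = 1852321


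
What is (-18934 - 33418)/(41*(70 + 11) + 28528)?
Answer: -52352/31849 ≈ -1.6438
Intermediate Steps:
(-18934 - 33418)/(41*(70 + 11) + 28528) = -52352/(41*81 + 28528) = -52352/(3321 + 28528) = -52352/31849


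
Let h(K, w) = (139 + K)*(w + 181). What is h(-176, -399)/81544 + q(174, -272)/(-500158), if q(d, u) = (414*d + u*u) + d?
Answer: -1971742277/10196220988 ≈ -0.19338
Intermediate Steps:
h(K, w) = (139 + K)*(181 + w)
q(d, u) = u² + 415*d (q(d, u) = (414*d + u²) + d = (u² + 414*d) + d = u² + 415*d)
h(-176, -399)/81544 + q(174, -272)/(-500158) = (25159 + 139*(-399) + 181*(-176) - 176*(-399))/81544 + ((-272)² + 415*174)/(-500158) = (25159 - 55461 - 31856 + 70224)*(1/81544) + (73984 + 72210)*(-1/500158) = 8066*(1/81544) + 146194*(-1/500158) = 4033/40772 - 73097/250079 = -1971742277/10196220988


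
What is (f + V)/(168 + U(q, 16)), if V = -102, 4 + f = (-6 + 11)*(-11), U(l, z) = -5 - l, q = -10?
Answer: -161/173 ≈ -0.93064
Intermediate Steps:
f = -59 (f = -4 + (-6 + 11)*(-11) = -4 + 5*(-11) = -4 - 55 = -59)
(f + V)/(168 + U(q, 16)) = (-59 - 102)/(168 + (-5 - 1*(-10))) = -161/(168 + (-5 + 10)) = -161/(168 + 5) = -161/173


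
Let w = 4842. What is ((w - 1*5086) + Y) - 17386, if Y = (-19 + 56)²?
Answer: -16261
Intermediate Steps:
Y = 1369 (Y = 37² = 1369)
((w - 1*5086) + Y) - 17386 = ((4842 - 1*5086) + 1369) - 17386 = ((4842 - 5086) + 1369) - 17386 = (-244 + 1369) - 17386 = 1125 - 17386 = -16261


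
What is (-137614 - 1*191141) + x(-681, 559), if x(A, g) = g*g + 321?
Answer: -15953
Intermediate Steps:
x(A, g) = 321 + g² (x(A, g) = g² + 321 = 321 + g²)
(-137614 - 1*191141) + x(-681, 559) = (-137614 - 1*191141) + (321 + 559²) = (-137614 - 191141) + (321 + 312481) = -328755 + 312802 = -15953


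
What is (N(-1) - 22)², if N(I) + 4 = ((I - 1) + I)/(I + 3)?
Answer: 3025/4 ≈ 756.25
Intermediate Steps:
N(I) = -4 + (-1 + 2*I)/(3 + I) (N(I) = -4 + ((I - 1) + I)/(I + 3) = -4 + ((-1 + I) + I)/(3 + I) = -4 + (-1 + 2*I)/(3 + I))
(N(-1) - 22)² = ((-13 - 2*(-1))/(3 - 1) - 22)² = ((-13 + 2)/2 - 22)² = ((½)*(-11) - 22)² = (-11/2 - 22)² = (-55/2)² = 3025/4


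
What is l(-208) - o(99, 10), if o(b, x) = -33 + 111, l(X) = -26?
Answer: -104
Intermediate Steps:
o(b, x) = 78
l(-208) - o(99, 10) = -26 - 1*78 = -26 - 78 = -104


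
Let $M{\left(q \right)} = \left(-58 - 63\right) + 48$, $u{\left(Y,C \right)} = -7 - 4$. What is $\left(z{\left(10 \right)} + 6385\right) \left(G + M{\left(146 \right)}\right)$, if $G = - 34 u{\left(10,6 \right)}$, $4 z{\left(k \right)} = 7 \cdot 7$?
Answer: $\frac{7702289}{4} \approx 1.9256 \cdot 10^{6}$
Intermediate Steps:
$u{\left(Y,C \right)} = -11$
$M{\left(q \right)} = -73$ ($M{\left(q \right)} = -121 + 48 = -73$)
$z{\left(k \right)} = \frac{49}{4}$ ($z{\left(k \right)} = \frac{7 \cdot 7}{4} = \frac{1}{4} \cdot 49 = \frac{49}{4}$)
$G = 374$ ($G = \left(-34\right) \left(-11\right) = 374$)
$\left(z{\left(10 \right)} + 6385\right) \left(G + M{\left(146 \right)}\right) = \left(\frac{49}{4} + 6385\right) \left(374 - 73\right) = \frac{25589}{4} \cdot 301 = \frac{7702289}{4}$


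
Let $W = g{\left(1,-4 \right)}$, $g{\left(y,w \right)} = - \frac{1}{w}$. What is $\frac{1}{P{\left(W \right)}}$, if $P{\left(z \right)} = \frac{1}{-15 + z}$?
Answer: $- \frac{59}{4} \approx -14.75$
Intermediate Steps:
$W = \frac{1}{4}$ ($W = - \frac{1}{-4} = \left(-1\right) \left(- \frac{1}{4}\right) = \frac{1}{4} \approx 0.25$)
$\frac{1}{P{\left(W \right)}} = \frac{1}{\frac{1}{-15 + \frac{1}{4}}} = \frac{1}{\frac{1}{- \frac{59}{4}}} = \frac{1}{- \frac{4}{59}} = - \frac{59}{4}$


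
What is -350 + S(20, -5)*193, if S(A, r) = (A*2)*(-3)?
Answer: -23510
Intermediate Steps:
S(A, r) = -6*A (S(A, r) = (2*A)*(-3) = -6*A)
-350 + S(20, -5)*193 = -350 - 6*20*193 = -350 - 120*193 = -350 - 23160 = -23510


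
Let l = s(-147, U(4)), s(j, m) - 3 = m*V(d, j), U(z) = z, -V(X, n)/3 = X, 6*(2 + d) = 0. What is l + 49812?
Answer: 49839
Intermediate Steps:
d = -2 (d = -2 + (⅙)*0 = -2 + 0 = -2)
V(X, n) = -3*X
s(j, m) = 3 + 6*m (s(j, m) = 3 + m*(-3*(-2)) = 3 + m*6 = 3 + 6*m)
l = 27 (l = 3 + 6*4 = 3 + 24 = 27)
l + 49812 = 27 + 49812 = 49839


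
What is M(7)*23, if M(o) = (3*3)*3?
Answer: 621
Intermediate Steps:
M(o) = 27 (M(o) = 9*3 = 27)
M(7)*23 = 27*23 = 621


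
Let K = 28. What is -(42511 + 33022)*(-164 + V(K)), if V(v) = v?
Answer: 10272488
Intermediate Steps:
-(42511 + 33022)*(-164 + V(K)) = -(42511 + 33022)*(-164 + 28) = -75533*(-136) = -1*(-10272488) = 10272488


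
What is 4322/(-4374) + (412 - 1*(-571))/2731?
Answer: -3751870/5972697 ≈ -0.62817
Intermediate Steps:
4322/(-4374) + (412 - 1*(-571))/2731 = 4322*(-1/4374) + (412 + 571)*(1/2731) = -2161/2187 + 983*(1/2731) = -2161/2187 + 983/2731 = -3751870/5972697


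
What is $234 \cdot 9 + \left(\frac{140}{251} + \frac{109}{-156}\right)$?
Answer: $\frac{82457017}{39156} \approx 2105.9$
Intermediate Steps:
$234 \cdot 9 + \left(\frac{140}{251} + \frac{109}{-156}\right) = 2106 + \left(140 \cdot \frac{1}{251} + 109 \left(- \frac{1}{156}\right)\right) = 2106 + \left(\frac{140}{251} - \frac{109}{156}\right) = 2106 - \frac{5519}{39156} = \frac{82457017}{39156}$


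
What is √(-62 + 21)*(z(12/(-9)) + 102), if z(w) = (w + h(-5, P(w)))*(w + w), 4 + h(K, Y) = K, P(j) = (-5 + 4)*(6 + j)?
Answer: 1166*I*√41/9 ≈ 829.56*I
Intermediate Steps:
P(j) = -6 - j (P(j) = -(6 + j) = -6 - j)
h(K, Y) = -4 + K
z(w) = 2*w*(-9 + w) (z(w) = (w + (-4 - 5))*(w + w) = (w - 9)*(2*w) = (-9 + w)*(2*w) = 2*w*(-9 + w))
√(-62 + 21)*(z(12/(-9)) + 102) = √(-62 + 21)*(2*(12/(-9))*(-9 + 12/(-9)) + 102) = √(-41)*(2*(12*(-⅑))*(-9 + 12*(-⅑)) + 102) = (I*√41)*(2*(-4/3)*(-9 - 4/3) + 102) = (I*√41)*(2*(-4/3)*(-31/3) + 102) = (I*√41)*(248/9 + 102) = (I*√41)*(1166/9) = 1166*I*√41/9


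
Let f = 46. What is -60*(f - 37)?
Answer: -540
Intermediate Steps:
-60*(f - 37) = -60*(46 - 37) = -60*9 = -540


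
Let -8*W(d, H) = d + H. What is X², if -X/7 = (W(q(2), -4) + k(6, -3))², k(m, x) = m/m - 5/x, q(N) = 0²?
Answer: 6385729/1296 ≈ 4927.3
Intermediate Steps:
q(N) = 0
W(d, H) = -H/8 - d/8 (W(d, H) = -(d + H)/8 = -(H + d)/8 = -H/8 - d/8)
k(m, x) = 1 - 5/x
X = -2527/36 (X = -7*((-⅛*(-4) - ⅛*0) + (-5 - 3)/(-3))² = -7*((½ + 0) - ⅓*(-8))² = -7*(½ + 8/3)² = -7*(19/6)² = -7*361/36 = -2527/36 ≈ -70.194)
X² = (-2527/36)² = 6385729/1296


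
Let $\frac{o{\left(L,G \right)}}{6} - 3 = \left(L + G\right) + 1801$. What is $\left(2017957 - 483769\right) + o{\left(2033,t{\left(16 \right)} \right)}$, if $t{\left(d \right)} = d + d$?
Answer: $1557402$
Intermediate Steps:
$t{\left(d \right)} = 2 d$
$o{\left(L,G \right)} = 10824 + 6 G + 6 L$ ($o{\left(L,G \right)} = 18 + 6 \left(\left(L + G\right) + 1801\right) = 18 + 6 \left(\left(G + L\right) + 1801\right) = 18 + 6 \left(1801 + G + L\right) = 18 + \left(10806 + 6 G + 6 L\right) = 10824 + 6 G + 6 L$)
$\left(2017957 - 483769\right) + o{\left(2033,t{\left(16 \right)} \right)} = \left(2017957 - 483769\right) + \left(10824 + 6 \cdot 2 \cdot 16 + 6 \cdot 2033\right) = 1534188 + \left(10824 + 6 \cdot 32 + 12198\right) = 1534188 + \left(10824 + 192 + 12198\right) = 1534188 + 23214 = 1557402$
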